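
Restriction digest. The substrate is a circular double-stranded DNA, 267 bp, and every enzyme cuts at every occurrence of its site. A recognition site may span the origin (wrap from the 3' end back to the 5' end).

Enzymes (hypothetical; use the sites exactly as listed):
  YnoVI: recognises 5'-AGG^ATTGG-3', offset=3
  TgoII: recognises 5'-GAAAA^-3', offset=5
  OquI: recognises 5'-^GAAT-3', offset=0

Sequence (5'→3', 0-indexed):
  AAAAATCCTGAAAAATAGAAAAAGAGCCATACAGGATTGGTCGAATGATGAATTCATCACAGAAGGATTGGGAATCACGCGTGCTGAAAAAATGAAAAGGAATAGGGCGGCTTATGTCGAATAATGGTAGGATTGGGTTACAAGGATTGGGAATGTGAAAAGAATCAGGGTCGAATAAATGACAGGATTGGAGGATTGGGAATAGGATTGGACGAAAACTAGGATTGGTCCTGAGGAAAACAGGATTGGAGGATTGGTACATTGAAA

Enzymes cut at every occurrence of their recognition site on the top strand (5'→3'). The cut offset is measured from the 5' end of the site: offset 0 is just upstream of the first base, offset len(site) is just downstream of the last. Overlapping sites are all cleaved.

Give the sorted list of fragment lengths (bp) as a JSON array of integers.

[1,4,5,5,5,5,7,7,7,8,8,8,8,11,11,12,13,13,13,14,14,16,17,17,19,19]

Per-enzyme occurrences:
  YnoVI AGGATTGG/3: at [32, 63, 128, 142, 183, 191, 203, 220, 241, 249] ⇒ [35, 66, 131, 145, 186, 194, 206, 223, 244, 252]
  TgoII GAAAA/5: at [9, 17, 85, 93, 156, 213, 235, 263] ⇒ [1, 14, 22, 90, 98, 161, 218, 240]
  OquI GAAT/0: at [42, 49, 71, 99, 118, 150, 161, 172, 199] ⇒ [42, 49, 71, 99, 118, 150, 161, 172, 199]

Pooled cuts: [1, 14, 22, 35, 42, 49, 66, 71, 90, 98, 99, 118, 131, 145, 150, 161, 172, 186, 194, 199, 206, 218, 223, 240, 244, 252]

Fragments:
  1→14: 13 bp
  14→22: 8 bp
  22→35: 13 bp
  35→42: 7 bp
  42→49: 7 bp
  49→66: 17 bp
  66→71: 5 bp
  71→90: 19 bp
  90→98: 8 bp
  98→99: 1 bp
  99→118: 19 bp
  118→131: 13 bp
  131→145: 14 bp
  145→150: 5 bp
  150→161: 11 bp
  161→172: 11 bp
  172→186: 14 bp
  186→194: 8 bp
  194→199: 5 bp
  199→206: 7 bp
  206→218: 12 bp
  218→223: 5 bp
  223→240: 17 bp
  240→244: 4 bp
  244→252: 8 bp
  252→1 (wrap): 267-252+1 = 16 bp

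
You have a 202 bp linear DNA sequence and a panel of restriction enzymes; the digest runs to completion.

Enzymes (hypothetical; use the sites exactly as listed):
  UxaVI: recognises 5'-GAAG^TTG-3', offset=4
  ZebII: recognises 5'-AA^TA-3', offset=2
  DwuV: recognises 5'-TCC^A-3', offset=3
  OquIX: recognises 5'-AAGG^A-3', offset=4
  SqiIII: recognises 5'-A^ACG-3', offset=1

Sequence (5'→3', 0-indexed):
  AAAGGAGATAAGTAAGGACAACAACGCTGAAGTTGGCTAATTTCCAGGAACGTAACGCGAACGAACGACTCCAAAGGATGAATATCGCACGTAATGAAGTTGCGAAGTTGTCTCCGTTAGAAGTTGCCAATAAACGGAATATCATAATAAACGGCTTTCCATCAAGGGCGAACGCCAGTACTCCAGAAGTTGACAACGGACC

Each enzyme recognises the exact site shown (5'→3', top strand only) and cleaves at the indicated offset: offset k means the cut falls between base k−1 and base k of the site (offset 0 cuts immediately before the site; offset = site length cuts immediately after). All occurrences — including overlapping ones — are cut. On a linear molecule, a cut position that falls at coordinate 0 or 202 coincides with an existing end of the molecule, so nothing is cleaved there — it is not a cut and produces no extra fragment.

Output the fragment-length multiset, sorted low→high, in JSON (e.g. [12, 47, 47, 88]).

[3,3,4,4,5,5,5,5,5,6,6,6,6,7,7,8,8,8,9,10,11,12,13,13,16,17]

Per-enzyme occurrences:
  UxaVI GAAGTTG/4: at [28, 95, 103, 119, 185] ⇒ [32, 99, 107, 123, 189]
  ZebII AATA/2: at [80, 128, 137, 145] ⇒ [82, 130, 139, 147]
  DwuV TCCA/3: at [42, 69, 157, 181] ⇒ [45, 72, 160, 184]
  OquIX AAGGA/4: at [1, 13, 73] ⇒ [5, 17, 77]
  SqiIII AACG/1: at [22, 48, 53, 59, 63, 132, 149, 170, 194] ⇒ [23, 49, 54, 60, 64, 133, 150, 171, 195]

All cut coordinates (distinct, sorted): [5, 17, 23, 32, 45, 49, 54, 60, 64, 72, 77, 82, 99, 107, 123, 130, 133, 139, 147, 150, 160, 171, 184, 189, 195]

Fragments:
  [0,5): 5 bp
  [5,17): 12 bp
  [17,23): 6 bp
  [23,32): 9 bp
  [32,45): 13 bp
  [45,49): 4 bp
  [49,54): 5 bp
  [54,60): 6 bp
  [60,64): 4 bp
  [64,72): 8 bp
  [72,77): 5 bp
  [77,82): 5 bp
  [82,99): 17 bp
  [99,107): 8 bp
  [107,123): 16 bp
  [123,130): 7 bp
  [130,133): 3 bp
  [133,139): 6 bp
  [139,147): 8 bp
  [147,150): 3 bp
  [150,160): 10 bp
  [160,171): 11 bp
  [171,184): 13 bp
  [184,189): 5 bp
  [189,195): 6 bp
  [195,202): 7 bp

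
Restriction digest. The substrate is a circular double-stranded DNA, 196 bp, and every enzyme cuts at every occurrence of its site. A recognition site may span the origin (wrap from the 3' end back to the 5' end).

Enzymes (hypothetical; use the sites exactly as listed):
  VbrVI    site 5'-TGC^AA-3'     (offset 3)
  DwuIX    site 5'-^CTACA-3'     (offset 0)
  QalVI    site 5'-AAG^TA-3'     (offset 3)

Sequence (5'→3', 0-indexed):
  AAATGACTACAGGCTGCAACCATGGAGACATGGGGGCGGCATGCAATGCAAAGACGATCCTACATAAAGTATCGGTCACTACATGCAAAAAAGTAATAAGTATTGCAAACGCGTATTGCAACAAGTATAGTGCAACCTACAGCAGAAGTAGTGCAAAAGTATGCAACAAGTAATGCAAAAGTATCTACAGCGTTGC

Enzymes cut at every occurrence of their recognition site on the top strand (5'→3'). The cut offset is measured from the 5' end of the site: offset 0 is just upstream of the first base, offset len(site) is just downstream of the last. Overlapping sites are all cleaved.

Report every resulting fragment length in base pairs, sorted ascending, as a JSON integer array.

Per-enzyme occurrences:
  VbrVI TGCAA/3: at [14, 41, 46, 83, 103, 116, 130, 151, 161, 173, 193] ⇒ [0, 17, 44, 49, 86, 106, 119, 133, 154, 164, 176]
  DwuIX CTACA/0: at [6, 59, 78, 136, 184] ⇒ [6, 59, 78, 136, 184]
  QalVI AAGTA/3: at [66, 90, 97, 122, 145, 156, 167, 178] ⇒ [69, 93, 100, 125, 148, 159, 170, 181]

Pooled cuts: [0, 6, 17, 44, 49, 59, 69, 78, 86, 93, 100, 106, 119, 125, 133, 136, 148, 154, 159, 164, 170, 176, 181, 184]

Fragments:
  0→6: 6 bp
  6→17: 11 bp
  17→44: 27 bp
  44→49: 5 bp
  49→59: 10 bp
  59→69: 10 bp
  69→78: 9 bp
  78→86: 8 bp
  86→93: 7 bp
  93→100: 7 bp
  100→106: 6 bp
  106→119: 13 bp
  119→125: 6 bp
  125→133: 8 bp
  133→136: 3 bp
  136→148: 12 bp
  148→154: 6 bp
  154→159: 5 bp
  159→164: 5 bp
  164→170: 6 bp
  170→176: 6 bp
  176→181: 5 bp
  181→184: 3 bp
  184→0 (wrap): 196-184+0 = 12 bp

[3,3,5,5,5,5,6,6,6,6,6,6,7,7,8,8,9,10,10,11,12,12,13,27]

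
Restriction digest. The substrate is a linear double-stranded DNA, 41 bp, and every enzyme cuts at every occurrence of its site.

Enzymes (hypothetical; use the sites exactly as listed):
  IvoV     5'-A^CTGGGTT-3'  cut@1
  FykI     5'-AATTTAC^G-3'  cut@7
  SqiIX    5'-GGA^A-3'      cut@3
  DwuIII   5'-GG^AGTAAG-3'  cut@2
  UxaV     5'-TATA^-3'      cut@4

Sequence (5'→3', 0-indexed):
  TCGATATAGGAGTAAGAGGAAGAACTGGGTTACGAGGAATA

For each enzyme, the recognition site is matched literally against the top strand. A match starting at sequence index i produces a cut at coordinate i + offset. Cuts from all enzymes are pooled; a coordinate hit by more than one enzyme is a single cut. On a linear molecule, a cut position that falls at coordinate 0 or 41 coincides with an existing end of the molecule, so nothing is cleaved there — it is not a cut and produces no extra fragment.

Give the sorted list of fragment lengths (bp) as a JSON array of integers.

[2,3,4,8,10,14]

Scan for sites:
  IvoV (ACTGGGTT, off=1): starts [23] → cuts [24]
  FykI (AATTTACG, off=7): no sites
  SqiIX (GGAA, off=3): starts [17, 35] → cuts [20, 38]
  DwuIII (GGAGTAAG, off=2): starts [8] → cuts [10]
  UxaV (TATA, off=4): starts [4] → cuts [8]

Pooled cuts: [8, 10, 20, 24, 38]

Fragment lengths:
  [0,8): 8 bp
  [8,10): 2 bp
  [10,20): 10 bp
  [20,24): 4 bp
  [24,38): 14 bp
  [38,41): 3 bp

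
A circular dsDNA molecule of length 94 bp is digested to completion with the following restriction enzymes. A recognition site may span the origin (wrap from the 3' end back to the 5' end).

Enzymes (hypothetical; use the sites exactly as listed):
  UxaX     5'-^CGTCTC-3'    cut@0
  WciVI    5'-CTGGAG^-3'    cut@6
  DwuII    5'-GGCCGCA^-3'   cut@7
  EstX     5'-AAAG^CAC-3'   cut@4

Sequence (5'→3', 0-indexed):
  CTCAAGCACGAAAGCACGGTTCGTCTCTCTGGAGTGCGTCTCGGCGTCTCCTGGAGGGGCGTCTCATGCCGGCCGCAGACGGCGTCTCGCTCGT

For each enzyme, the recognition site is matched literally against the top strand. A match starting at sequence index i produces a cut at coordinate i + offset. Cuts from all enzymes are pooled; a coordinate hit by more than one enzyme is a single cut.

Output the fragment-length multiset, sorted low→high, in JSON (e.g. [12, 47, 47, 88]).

Site scan:
  UxaX CGTCTC/0: at [21, 36, 44, 59, 82, 91] ⇒ [21, 36, 44, 59, 82, 91]
  WciVI CTGGAG/6: at [28, 50] ⇒ [34, 56]
  DwuII GGCCGCA/7: at [70] ⇒ [77]
  EstX AAAGCAC/4: at [10] ⇒ [14]

All cut coordinates (distinct, sorted): [14, 21, 34, 36, 44, 56, 59, 77, 82, 91]

Fragments:
  14→21: 7 bp
  21→34: 13 bp
  34→36: 2 bp
  36→44: 8 bp
  44→56: 12 bp
  56→59: 3 bp
  59→77: 18 bp
  77→82: 5 bp
  82→91: 9 bp
  91→14 (wrap): 94-91+14 = 17 bp

[2,3,5,7,8,9,12,13,17,18]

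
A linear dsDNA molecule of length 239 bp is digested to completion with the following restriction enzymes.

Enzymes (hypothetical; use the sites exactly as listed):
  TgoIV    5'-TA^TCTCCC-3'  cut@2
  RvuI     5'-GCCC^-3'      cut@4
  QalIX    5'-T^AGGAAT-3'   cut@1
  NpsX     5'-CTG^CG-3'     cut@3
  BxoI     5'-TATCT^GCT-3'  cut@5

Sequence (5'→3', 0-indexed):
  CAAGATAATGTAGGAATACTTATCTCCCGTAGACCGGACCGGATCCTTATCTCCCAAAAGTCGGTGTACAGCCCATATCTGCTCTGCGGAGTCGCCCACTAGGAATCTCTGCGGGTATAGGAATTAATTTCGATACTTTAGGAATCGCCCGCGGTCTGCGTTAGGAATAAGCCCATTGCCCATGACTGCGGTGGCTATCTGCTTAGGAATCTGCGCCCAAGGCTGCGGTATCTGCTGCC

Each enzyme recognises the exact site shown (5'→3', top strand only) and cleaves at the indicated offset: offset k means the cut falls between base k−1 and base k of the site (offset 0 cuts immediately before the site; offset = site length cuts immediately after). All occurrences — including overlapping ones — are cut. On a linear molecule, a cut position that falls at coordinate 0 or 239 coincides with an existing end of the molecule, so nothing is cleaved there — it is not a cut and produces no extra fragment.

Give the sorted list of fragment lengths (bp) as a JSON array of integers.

[3,4,4,5,6,6,6,7,7,7,7,8,8,9,11,11,11,11,11,12,12,21,25,27]

Per-enzyme occurrences:
  TgoIV TATCTCCC/2: at [20, 47] ⇒ [22, 49]
  RvuI GCCC/4: at [70, 93, 146, 170, 177, 214] ⇒ [74, 97, 150, 174, 181, 218]
  QalIX TAGGAAT/1: at [10, 99, 117, 138, 161, 203] ⇒ [11, 100, 118, 139, 162, 204]
  NpsX CTGCG/3: at [83, 108, 155, 185, 210, 222] ⇒ [86, 111, 158, 188, 213, 225]
  BxoI TATCTGCT/5: at [75, 195, 228] ⇒ [80, 200, 233]

All cut coordinates (distinct, sorted): [11, 22, 49, 74, 80, 86, 97, 100, 111, 118, 139, 150, 158, 162, 174, 181, 188, 200, 204, 213, 218, 225, 233]

Fragments:
  [0,11): 11 bp
  [11,22): 11 bp
  [22,49): 27 bp
  [49,74): 25 bp
  [74,80): 6 bp
  [80,86): 6 bp
  [86,97): 11 bp
  [97,100): 3 bp
  [100,111): 11 bp
  [111,118): 7 bp
  [118,139): 21 bp
  [139,150): 11 bp
  [150,158): 8 bp
  [158,162): 4 bp
  [162,174): 12 bp
  [174,181): 7 bp
  [181,188): 7 bp
  [188,200): 12 bp
  [200,204): 4 bp
  [204,213): 9 bp
  [213,218): 5 bp
  [218,225): 7 bp
  [225,233): 8 bp
  [233,239): 6 bp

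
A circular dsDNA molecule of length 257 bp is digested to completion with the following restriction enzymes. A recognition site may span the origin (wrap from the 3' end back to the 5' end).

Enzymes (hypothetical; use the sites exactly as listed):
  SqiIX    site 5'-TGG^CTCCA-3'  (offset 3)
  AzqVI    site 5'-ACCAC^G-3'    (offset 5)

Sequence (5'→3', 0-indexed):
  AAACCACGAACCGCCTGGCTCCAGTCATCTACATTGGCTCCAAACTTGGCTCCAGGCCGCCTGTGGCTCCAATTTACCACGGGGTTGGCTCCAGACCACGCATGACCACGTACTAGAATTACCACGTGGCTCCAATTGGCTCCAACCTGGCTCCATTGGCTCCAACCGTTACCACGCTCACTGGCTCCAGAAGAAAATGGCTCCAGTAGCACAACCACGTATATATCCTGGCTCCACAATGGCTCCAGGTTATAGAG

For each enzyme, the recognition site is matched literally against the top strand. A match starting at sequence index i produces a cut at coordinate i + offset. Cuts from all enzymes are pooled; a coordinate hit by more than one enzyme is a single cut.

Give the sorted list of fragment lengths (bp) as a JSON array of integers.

Scan for sites:
  SqiIX TGGCTCCA/3: at [15, 34, 46, 63, 85, 126, 136, 147, 156, 181, 197, 228, 239] ⇒ [18, 37, 49, 66, 88, 129, 139, 150, 159, 184, 200, 231, 242]
  AzqVI ACCACG/5: at [2, 75, 94, 104, 120, 170, 213] ⇒ [7, 80, 99, 109, 125, 175, 218]

All cut coordinates (distinct, sorted): [7, 18, 37, 49, 66, 80, 88, 99, 109, 125, 129, 139, 150, 159, 175, 184, 200, 218, 231, 242]

Fragments:
  7→18: 11 bp
  18→37: 19 bp
  37→49: 12 bp
  49→66: 17 bp
  66→80: 14 bp
  80→88: 8 bp
  88→99: 11 bp
  99→109: 10 bp
  109→125: 16 bp
  125→129: 4 bp
  129→139: 10 bp
  139→150: 11 bp
  150→159: 9 bp
  159→175: 16 bp
  175→184: 9 bp
  184→200: 16 bp
  200→218: 18 bp
  218→231: 13 bp
  231→242: 11 bp
  242→7 (wrap): 257-242+7 = 22 bp

[4,8,9,9,10,10,11,11,11,11,12,13,14,16,16,16,17,18,19,22]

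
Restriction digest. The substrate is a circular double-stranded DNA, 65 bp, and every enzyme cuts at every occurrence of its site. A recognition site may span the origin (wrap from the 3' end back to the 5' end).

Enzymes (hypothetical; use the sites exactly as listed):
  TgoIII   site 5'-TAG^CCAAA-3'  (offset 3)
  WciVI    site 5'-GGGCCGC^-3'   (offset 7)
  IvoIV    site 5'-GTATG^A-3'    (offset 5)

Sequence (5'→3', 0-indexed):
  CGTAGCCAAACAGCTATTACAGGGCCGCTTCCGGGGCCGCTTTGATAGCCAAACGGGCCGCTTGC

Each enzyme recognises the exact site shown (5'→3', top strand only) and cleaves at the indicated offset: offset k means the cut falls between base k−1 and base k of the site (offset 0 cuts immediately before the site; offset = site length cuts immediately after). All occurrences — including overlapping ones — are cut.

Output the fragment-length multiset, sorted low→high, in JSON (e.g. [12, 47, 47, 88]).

Site scan:
  TgoIII (TAGCCAAA, off=3): starts [2, 45] → cuts [5, 48]
  WciVI (GGGCCGC, off=7): starts [21, 33, 54] → cuts [28, 40, 61]
  IvoIV (GTATGA, off=5): no sites

Pooled cuts: [5, 28, 40, 48, 61]

Fragment lengths:
  5→28: 23 bp
  28→40: 12 bp
  40→48: 8 bp
  48→61: 13 bp
  61→5 (wrap): 65-61+5 = 9 bp

[8,9,12,13,23]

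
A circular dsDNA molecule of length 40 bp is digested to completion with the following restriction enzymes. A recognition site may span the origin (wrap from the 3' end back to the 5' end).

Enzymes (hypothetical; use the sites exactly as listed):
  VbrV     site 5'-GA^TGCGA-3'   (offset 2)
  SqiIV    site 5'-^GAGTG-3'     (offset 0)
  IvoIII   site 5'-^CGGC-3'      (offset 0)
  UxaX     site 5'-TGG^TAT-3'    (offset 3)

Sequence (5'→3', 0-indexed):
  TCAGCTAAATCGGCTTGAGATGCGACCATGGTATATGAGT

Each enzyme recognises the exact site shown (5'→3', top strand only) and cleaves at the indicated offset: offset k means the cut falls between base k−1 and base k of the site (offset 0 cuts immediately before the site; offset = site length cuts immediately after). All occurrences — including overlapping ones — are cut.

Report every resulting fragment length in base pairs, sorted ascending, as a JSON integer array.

Per-enzyme occurrences:
  VbrV GATGCGA/2: at [18] ⇒ [20]
  SqiIV (GAGTG, off=0): no sites
  IvoIII CGGC/0: at [10] ⇒ [10]
  UxaX TGGTAT/3: at [28] ⇒ [31]

Pooled cuts: [10, 20, 31]

Fragment lengths:
  10→20: 10 bp
  20→31: 11 bp
  31→10 (wrap): 40-31+10 = 19 bp

[10,11,19]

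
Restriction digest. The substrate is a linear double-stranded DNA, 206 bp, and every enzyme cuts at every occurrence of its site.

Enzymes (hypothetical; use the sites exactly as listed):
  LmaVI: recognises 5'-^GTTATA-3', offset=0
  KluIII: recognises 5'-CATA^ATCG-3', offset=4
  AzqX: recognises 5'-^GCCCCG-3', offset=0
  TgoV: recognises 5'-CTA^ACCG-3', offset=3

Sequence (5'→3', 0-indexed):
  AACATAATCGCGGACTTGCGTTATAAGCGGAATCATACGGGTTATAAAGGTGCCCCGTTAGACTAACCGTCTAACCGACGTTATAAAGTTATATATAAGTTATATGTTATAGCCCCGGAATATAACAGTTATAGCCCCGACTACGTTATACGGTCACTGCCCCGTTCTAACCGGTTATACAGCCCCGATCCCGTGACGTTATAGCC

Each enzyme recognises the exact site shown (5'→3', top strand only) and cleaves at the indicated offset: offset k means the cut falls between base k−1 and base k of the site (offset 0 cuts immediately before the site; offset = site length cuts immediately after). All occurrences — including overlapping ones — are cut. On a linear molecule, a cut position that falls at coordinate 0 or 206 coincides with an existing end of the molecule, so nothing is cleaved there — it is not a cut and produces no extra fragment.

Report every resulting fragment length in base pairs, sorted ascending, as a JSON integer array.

Scan for sites:
  LmaVI GTTATA/0: at [19, 40, 79, 87, 98, 105, 127, 144, 173, 197] ⇒ [19, 40, 79, 87, 98, 105, 127, 144, 173, 197]
  KluIII CATAATCG/4: at [2] ⇒ [6]
  AzqX GCCCCG/0: at [51, 111, 133, 158, 181] ⇒ [51, 111, 133, 158, 181]
  TgoV CTAACCG/3: at [62, 70, 166] ⇒ [65, 73, 169]

All cut coordinates (distinct, sorted): [6, 19, 40, 51, 65, 73, 79, 87, 98, 105, 111, 127, 133, 144, 158, 169, 173, 181, 197]

Fragment lengths:
  [0,6): 6 bp
  [6,19): 13 bp
  [19,40): 21 bp
  [40,51): 11 bp
  [51,65): 14 bp
  [65,73): 8 bp
  [73,79): 6 bp
  [79,87): 8 bp
  [87,98): 11 bp
  [98,105): 7 bp
  [105,111): 6 bp
  [111,127): 16 bp
  [127,133): 6 bp
  [133,144): 11 bp
  [144,158): 14 bp
  [158,169): 11 bp
  [169,173): 4 bp
  [173,181): 8 bp
  [181,197): 16 bp
  [197,206): 9 bp

[4,6,6,6,6,7,8,8,8,9,11,11,11,11,13,14,14,16,16,21]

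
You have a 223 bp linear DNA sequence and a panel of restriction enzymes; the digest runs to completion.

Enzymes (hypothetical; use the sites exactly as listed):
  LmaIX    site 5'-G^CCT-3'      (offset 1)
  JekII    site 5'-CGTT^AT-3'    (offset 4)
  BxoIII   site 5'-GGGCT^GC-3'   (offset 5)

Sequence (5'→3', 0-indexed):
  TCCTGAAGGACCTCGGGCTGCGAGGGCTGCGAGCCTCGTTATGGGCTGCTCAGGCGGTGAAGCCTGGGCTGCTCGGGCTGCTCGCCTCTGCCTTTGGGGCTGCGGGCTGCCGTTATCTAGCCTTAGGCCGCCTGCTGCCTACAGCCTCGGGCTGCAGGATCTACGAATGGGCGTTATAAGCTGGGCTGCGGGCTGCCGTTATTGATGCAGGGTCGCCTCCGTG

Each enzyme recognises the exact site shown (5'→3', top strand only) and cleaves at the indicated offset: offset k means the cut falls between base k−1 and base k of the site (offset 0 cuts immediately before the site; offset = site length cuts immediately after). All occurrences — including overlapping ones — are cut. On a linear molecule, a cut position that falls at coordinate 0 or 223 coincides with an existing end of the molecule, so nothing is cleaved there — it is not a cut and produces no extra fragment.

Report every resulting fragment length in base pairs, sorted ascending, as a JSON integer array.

[5,5,6,6,6,6,7,7,7,7,7,7,8,8,9,9,9,10,11,12,15,15,19,22]

Scan for sites:
  LmaIX (GCCT, off=1): starts [32, 61, 83, 89, 119, 129, 136, 143, 214] → cuts [33, 62, 84, 90, 120, 130, 137, 144, 215]
  JekII (CGTTAT, off=4): starts [36, 110, 171, 196] → cuts [40, 114, 175, 200]
  BxoIII (GGGCTGC, off=5): starts [14, 23, 42, 65, 74, 96, 103, 148, 182, 189] → cuts [19, 28, 47, 70, 79, 101, 108, 153, 187, 194]

Pooled cuts: [19, 28, 33, 40, 47, 62, 70, 79, 84, 90, 101, 108, 114, 120, 130, 137, 144, 153, 175, 187, 194, 200, 215]

Fragment lengths:
  [0,19): 19 bp
  [19,28): 9 bp
  [28,33): 5 bp
  [33,40): 7 bp
  [40,47): 7 bp
  [47,62): 15 bp
  [62,70): 8 bp
  [70,79): 9 bp
  [79,84): 5 bp
  [84,90): 6 bp
  [90,101): 11 bp
  [101,108): 7 bp
  [108,114): 6 bp
  [114,120): 6 bp
  [120,130): 10 bp
  [130,137): 7 bp
  [137,144): 7 bp
  [144,153): 9 bp
  [153,175): 22 bp
  [175,187): 12 bp
  [187,194): 7 bp
  [194,200): 6 bp
  [200,215): 15 bp
  [215,223): 8 bp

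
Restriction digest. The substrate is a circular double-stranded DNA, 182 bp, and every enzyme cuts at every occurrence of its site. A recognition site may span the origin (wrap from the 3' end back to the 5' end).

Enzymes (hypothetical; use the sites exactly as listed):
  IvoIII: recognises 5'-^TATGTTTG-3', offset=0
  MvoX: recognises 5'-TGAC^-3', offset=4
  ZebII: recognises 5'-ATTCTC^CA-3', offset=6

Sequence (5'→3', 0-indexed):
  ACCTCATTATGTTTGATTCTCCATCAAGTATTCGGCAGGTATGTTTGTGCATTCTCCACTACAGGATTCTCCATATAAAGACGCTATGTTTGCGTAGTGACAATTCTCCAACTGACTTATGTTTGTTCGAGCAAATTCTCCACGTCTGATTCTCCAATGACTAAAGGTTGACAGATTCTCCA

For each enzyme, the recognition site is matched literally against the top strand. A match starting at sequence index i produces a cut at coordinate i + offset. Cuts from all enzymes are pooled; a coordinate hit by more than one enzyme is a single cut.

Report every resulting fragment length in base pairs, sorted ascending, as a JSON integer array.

[1,7,7,8,8,9,11,13,14,14,15,17,17,18,23]

Per-enzyme occurrences:
  IvoIII TATGTTTG/0: at [7, 39, 84, 117] ⇒ [7, 39, 84, 117]
  MvoX TGAC/4: at [97, 112, 157, 168] ⇒ [101, 116, 161, 172]
  ZebII ATTCTCCA/6: at [15, 50, 65, 102, 134, 148, 174] ⇒ [21, 56, 71, 108, 140, 154, 180]

All cut coordinates (distinct, sorted): [7, 21, 39, 56, 71, 84, 101, 108, 116, 117, 140, 154, 161, 172, 180]

Fragments:
  7→21: 14 bp
  21→39: 18 bp
  39→56: 17 bp
  56→71: 15 bp
  71→84: 13 bp
  84→101: 17 bp
  101→108: 7 bp
  108→116: 8 bp
  116→117: 1 bp
  117→140: 23 bp
  140→154: 14 bp
  154→161: 7 bp
  161→172: 11 bp
  172→180: 8 bp
  180→7 (wrap): 182-180+7 = 9 bp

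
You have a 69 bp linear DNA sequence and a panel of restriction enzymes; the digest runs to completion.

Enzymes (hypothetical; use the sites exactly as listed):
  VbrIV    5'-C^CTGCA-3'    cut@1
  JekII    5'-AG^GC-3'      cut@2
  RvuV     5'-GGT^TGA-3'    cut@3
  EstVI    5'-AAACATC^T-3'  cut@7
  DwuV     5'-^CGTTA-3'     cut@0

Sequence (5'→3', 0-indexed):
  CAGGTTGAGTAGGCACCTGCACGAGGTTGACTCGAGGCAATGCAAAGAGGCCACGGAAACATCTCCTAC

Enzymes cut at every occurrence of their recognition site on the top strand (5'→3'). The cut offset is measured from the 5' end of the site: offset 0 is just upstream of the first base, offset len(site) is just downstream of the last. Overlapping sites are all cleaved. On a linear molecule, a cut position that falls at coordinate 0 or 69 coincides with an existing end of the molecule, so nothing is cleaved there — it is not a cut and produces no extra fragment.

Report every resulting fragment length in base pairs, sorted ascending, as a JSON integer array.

[4,5,6,7,9,11,13,14]

Scan for sites:
  VbrIV CCTGCA/1: at [15] ⇒ [16]
  JekII AGGC/2: at [10, 34, 47] ⇒ [12, 36, 49]
  RvuV GGTTGA/3: at [2, 24] ⇒ [5, 27]
  EstVI AAACATCT/7: at [56] ⇒ [63]
  DwuV (CGTTA, off=0): no sites

All cut coordinates (distinct, sorted): [5, 12, 16, 27, 36, 49, 63]

Fragment lengths:
  [0,5): 5 bp
  [5,12): 7 bp
  [12,16): 4 bp
  [16,27): 11 bp
  [27,36): 9 bp
  [36,49): 13 bp
  [49,63): 14 bp
  [63,69): 6 bp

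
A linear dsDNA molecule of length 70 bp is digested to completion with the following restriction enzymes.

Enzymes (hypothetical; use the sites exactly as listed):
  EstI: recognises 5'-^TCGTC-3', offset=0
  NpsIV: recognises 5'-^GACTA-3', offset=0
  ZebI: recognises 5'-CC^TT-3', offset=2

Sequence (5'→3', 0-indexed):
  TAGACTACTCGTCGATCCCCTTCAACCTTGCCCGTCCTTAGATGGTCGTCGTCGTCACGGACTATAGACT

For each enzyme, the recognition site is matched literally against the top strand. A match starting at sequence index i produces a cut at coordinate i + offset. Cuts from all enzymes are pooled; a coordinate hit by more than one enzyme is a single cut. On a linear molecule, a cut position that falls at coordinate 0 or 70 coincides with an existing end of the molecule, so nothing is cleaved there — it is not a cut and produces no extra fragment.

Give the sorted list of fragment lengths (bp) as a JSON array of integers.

Scan for sites:
  EstI (TCGTC, off=0): starts [8, 45, 48, 51] → cuts [8, 45, 48, 51]
  NpsIV (GACTA, off=0): starts [2, 59] → cuts [2, 59]
  ZebI (CCTT, off=2): starts [18, 25, 35] → cuts [20, 27, 37]

All cut coordinates (distinct, sorted): [2, 8, 20, 27, 37, 45, 48, 51, 59]

Fragment lengths:
  [0,2): 2 bp
  [2,8): 6 bp
  [8,20): 12 bp
  [20,27): 7 bp
  [27,37): 10 bp
  [37,45): 8 bp
  [45,48): 3 bp
  [48,51): 3 bp
  [51,59): 8 bp
  [59,70): 11 bp

[2,3,3,6,7,8,8,10,11,12]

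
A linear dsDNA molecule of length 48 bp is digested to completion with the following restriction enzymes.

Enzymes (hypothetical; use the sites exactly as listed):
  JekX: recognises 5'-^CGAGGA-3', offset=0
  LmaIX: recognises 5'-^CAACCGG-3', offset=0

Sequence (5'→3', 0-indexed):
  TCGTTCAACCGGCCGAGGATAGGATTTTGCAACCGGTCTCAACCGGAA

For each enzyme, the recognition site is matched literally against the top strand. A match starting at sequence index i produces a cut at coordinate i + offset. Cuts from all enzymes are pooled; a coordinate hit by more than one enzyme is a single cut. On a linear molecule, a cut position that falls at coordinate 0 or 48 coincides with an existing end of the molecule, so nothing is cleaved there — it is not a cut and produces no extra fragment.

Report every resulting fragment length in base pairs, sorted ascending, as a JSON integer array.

[5,8,9,10,16]

Site scan:
  JekX CGAGGA/0: at [13] ⇒ [13]
  LmaIX CAACCGG/0: at [5, 29, 39] ⇒ [5, 29, 39]

Pooled cuts: [5, 13, 29, 39]

Fragments:
  [0,5): 5 bp
  [5,13): 8 bp
  [13,29): 16 bp
  [29,39): 10 bp
  [39,48): 9 bp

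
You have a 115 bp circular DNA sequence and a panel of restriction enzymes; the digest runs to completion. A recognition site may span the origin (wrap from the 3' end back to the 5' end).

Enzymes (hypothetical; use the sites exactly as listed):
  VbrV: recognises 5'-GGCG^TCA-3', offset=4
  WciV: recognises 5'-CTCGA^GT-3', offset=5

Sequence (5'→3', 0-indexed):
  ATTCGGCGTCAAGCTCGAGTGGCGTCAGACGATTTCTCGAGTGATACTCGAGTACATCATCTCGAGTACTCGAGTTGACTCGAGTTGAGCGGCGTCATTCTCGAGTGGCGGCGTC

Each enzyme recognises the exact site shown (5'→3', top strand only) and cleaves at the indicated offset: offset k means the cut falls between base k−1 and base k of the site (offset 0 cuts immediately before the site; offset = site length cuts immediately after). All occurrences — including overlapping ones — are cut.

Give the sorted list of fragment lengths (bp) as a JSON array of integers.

Scan for sites:
  VbrV (GGCGTCA, off=4): starts [4, 20, 90, 109] → cuts [8, 24, 94, 113]
  WciV (CTCGAGT, off=5): starts [13, 35, 46, 60, 68, 78, 99] → cuts [18, 40, 51, 65, 73, 83, 104]

Pooled cuts: [8, 18, 24, 40, 51, 65, 73, 83, 94, 104, 113]

Fragments:
  8→18: 10 bp
  18→24: 6 bp
  24→40: 16 bp
  40→51: 11 bp
  51→65: 14 bp
  65→73: 8 bp
  73→83: 10 bp
  83→94: 11 bp
  94→104: 10 bp
  104→113: 9 bp
  113→8 (wrap): 115-113+8 = 10 bp

[6,8,9,10,10,10,10,11,11,14,16]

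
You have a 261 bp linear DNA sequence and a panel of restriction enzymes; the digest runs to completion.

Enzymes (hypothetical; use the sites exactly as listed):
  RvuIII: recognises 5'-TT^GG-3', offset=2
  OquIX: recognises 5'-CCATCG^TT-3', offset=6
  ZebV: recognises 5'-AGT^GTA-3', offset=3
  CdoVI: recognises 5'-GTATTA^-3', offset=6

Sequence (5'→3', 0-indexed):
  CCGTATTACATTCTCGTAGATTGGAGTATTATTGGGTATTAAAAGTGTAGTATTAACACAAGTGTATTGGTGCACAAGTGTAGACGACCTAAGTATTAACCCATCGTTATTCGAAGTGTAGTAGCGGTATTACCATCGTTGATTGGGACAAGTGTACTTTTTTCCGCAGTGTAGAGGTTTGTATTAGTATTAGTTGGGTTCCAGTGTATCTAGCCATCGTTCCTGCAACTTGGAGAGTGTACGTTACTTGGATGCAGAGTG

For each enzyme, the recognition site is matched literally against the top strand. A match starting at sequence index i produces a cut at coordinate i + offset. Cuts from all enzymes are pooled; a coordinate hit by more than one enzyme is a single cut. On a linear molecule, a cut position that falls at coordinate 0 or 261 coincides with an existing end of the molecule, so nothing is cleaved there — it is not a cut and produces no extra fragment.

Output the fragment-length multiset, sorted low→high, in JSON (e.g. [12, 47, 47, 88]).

Site scan:
  RvuIII TTGG/2: at [20, 31, 66, 142, 193, 229, 247] ⇒ [22, 33, 68, 144, 195, 231, 249]
  OquIX CCATCGTT/6: at [100, 132, 213] ⇒ [106, 138, 219]
  ZebV AGTGTA/3: at [43, 60, 76, 114, 150, 167, 202, 235] ⇒ [46, 63, 79, 117, 153, 170, 205, 238]
  CdoVI GTATTA/6: at [2, 25, 35, 49, 92, 126, 180, 186] ⇒ [8, 31, 41, 55, 98, 132, 186, 192]

Pooled cuts: [8, 22, 31, 33, 41, 46, 55, 63, 68, 79, 98, 106, 117, 132, 138, 144, 153, 170, 186, 192, 195, 205, 219, 231, 238, 249]

Fragments:
  [0,8): 8 bp
  [8,22): 14 bp
  [22,31): 9 bp
  [31,33): 2 bp
  [33,41): 8 bp
  [41,46): 5 bp
  [46,55): 9 bp
  [55,63): 8 bp
  [63,68): 5 bp
  [68,79): 11 bp
  [79,98): 19 bp
  [98,106): 8 bp
  [106,117): 11 bp
  [117,132): 15 bp
  [132,138): 6 bp
  [138,144): 6 bp
  [144,153): 9 bp
  [153,170): 17 bp
  [170,186): 16 bp
  [186,192): 6 bp
  [192,195): 3 bp
  [195,205): 10 bp
  [205,219): 14 bp
  [219,231): 12 bp
  [231,238): 7 bp
  [238,249): 11 bp
  [249,261): 12 bp

[2,3,5,5,6,6,6,7,8,8,8,8,9,9,9,10,11,11,11,12,12,14,14,15,16,17,19]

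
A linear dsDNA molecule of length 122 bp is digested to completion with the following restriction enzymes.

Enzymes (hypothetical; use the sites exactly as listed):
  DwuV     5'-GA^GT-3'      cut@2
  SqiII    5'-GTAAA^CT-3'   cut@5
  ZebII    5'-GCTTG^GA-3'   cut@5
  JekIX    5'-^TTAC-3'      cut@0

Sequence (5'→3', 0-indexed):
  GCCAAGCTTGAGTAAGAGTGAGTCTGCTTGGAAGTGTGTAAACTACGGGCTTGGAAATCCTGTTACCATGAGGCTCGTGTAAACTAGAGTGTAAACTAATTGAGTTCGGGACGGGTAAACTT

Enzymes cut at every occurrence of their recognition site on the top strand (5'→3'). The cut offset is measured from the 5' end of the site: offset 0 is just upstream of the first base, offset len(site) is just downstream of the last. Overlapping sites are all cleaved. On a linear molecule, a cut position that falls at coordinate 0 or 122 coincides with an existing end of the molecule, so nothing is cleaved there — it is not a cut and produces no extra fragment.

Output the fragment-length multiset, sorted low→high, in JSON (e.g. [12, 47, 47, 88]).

[3,4,5,6,7,8,9,9,11,11,12,16,21]

Per-enzyme occurrences:
  DwuV GAGT/2: at [9, 15, 19, 86, 101] ⇒ [11, 17, 21, 88, 103]
  SqiII GTAAACT/5: at [37, 78, 90, 114] ⇒ [42, 83, 95, 119]
  ZebII GCTTGGA/5: at [25, 48] ⇒ [30, 53]
  JekIX TTAC/0: at [62] ⇒ [62]

Pooled cuts: [11, 17, 21, 30, 42, 53, 62, 83, 88, 95, 103, 119]

Fragment lengths:
  [0,11): 11 bp
  [11,17): 6 bp
  [17,21): 4 bp
  [21,30): 9 bp
  [30,42): 12 bp
  [42,53): 11 bp
  [53,62): 9 bp
  [62,83): 21 bp
  [83,88): 5 bp
  [88,95): 7 bp
  [95,103): 8 bp
  [103,119): 16 bp
  [119,122): 3 bp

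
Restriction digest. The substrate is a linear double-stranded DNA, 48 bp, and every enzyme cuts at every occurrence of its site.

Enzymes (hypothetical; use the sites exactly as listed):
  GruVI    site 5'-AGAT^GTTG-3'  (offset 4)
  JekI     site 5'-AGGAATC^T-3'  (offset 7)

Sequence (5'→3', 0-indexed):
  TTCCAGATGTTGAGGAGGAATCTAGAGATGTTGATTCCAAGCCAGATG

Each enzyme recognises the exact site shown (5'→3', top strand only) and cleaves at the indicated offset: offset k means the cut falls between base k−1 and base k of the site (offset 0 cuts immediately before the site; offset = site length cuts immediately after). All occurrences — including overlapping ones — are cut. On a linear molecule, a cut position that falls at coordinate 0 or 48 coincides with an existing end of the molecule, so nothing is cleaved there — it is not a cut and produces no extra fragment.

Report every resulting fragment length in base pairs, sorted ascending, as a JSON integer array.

[7,8,14,19]

Scan for sites:
  GruVI (AGATGTTG, off=4): starts [4, 25] → cuts [8, 29]
  JekI (AGGAATCT, off=7): starts [15] → cuts [22]

Pooled cuts: [8, 22, 29]

Fragments:
  [0,8): 8 bp
  [8,22): 14 bp
  [22,29): 7 bp
  [29,48): 19 bp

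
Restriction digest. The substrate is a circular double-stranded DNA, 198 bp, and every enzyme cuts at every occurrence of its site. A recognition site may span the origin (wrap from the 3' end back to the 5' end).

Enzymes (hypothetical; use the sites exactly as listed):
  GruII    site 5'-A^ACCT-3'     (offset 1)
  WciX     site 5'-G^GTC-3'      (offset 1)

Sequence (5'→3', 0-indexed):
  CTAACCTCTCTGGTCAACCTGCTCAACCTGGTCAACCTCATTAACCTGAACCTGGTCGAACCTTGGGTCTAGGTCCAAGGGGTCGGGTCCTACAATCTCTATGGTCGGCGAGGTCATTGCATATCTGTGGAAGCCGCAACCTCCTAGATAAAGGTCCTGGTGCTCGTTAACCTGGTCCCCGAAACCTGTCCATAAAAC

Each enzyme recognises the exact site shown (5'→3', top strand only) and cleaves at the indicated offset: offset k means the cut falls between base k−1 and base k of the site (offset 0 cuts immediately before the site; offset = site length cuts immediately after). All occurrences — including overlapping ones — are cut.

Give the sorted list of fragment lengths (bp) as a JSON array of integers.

Site scan:
  GruII AACCT/1: at [2, 15, 24, 33, 42, 48, 58, 137, 168, 182, 195] ⇒ [3, 16, 25, 34, 43, 49, 59, 138, 169, 183, 196]
  WciX GGTC/1: at [11, 29, 53, 65, 71, 80, 85, 102, 111, 152, 173] ⇒ [12, 30, 54, 66, 72, 81, 86, 103, 112, 153, 174]

Pooled cuts: [3, 12, 16, 25, 30, 34, 43, 49, 54, 59, 66, 72, 81, 86, 103, 112, 138, 153, 169, 174, 183, 196]

Fragments:
  3→12: 9 bp
  12→16: 4 bp
  16→25: 9 bp
  25→30: 5 bp
  30→34: 4 bp
  34→43: 9 bp
  43→49: 6 bp
  49→54: 5 bp
  54→59: 5 bp
  59→66: 7 bp
  66→72: 6 bp
  72→81: 9 bp
  81→86: 5 bp
  86→103: 17 bp
  103→112: 9 bp
  112→138: 26 bp
  138→153: 15 bp
  153→169: 16 bp
  169→174: 5 bp
  174→183: 9 bp
  183→196: 13 bp
  196→3 (wrap): 198-196+3 = 5 bp

[4,4,5,5,5,5,5,5,6,6,7,9,9,9,9,9,9,13,15,16,17,26]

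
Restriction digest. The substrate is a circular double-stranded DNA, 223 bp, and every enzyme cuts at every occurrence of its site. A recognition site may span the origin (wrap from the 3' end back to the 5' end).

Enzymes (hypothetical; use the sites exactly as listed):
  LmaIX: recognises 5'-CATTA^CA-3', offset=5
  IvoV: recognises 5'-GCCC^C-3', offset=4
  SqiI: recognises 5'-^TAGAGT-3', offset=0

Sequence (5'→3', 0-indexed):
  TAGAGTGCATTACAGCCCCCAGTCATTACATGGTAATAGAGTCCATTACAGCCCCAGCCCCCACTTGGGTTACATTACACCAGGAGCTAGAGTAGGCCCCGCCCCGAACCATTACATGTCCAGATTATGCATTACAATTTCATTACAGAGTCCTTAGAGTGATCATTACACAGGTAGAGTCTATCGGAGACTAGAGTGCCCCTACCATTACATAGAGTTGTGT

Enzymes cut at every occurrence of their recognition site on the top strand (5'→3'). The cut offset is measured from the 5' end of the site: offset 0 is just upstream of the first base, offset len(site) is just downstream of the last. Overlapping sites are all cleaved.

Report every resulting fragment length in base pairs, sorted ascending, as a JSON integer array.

Scan for sites:
  LmaIX (CATTACA, off=5): starts [7, 23, 43, 72, 109, 129, 140, 163, 205] → cuts [12, 28, 48, 77, 114, 134, 145, 168, 210]
  IvoV (GCCCC, off=4): starts [14, 50, 56, 95, 100, 197] → cuts [18, 54, 60, 99, 104, 201]
  SqiI (TAGAGT, off=0): starts [0, 36, 87, 154, 174, 191, 212] → cuts [0, 36, 87, 154, 174, 191, 212]

Pooled cuts: [0, 12, 18, 28, 36, 48, 54, 60, 77, 87, 99, 104, 114, 134, 145, 154, 168, 174, 191, 201, 210, 212]

Fragments:
  0→12: 12 bp
  12→18: 6 bp
  18→28: 10 bp
  28→36: 8 bp
  36→48: 12 bp
  48→54: 6 bp
  54→60: 6 bp
  60→77: 17 bp
  77→87: 10 bp
  87→99: 12 bp
  99→104: 5 bp
  104→114: 10 bp
  114→134: 20 bp
  134→145: 11 bp
  145→154: 9 bp
  154→168: 14 bp
  168→174: 6 bp
  174→191: 17 bp
  191→201: 10 bp
  201→210: 9 bp
  210→212: 2 bp
  212→0 (wrap): 223-212+0 = 11 bp

[2,5,6,6,6,6,8,9,9,10,10,10,10,11,11,12,12,12,14,17,17,20]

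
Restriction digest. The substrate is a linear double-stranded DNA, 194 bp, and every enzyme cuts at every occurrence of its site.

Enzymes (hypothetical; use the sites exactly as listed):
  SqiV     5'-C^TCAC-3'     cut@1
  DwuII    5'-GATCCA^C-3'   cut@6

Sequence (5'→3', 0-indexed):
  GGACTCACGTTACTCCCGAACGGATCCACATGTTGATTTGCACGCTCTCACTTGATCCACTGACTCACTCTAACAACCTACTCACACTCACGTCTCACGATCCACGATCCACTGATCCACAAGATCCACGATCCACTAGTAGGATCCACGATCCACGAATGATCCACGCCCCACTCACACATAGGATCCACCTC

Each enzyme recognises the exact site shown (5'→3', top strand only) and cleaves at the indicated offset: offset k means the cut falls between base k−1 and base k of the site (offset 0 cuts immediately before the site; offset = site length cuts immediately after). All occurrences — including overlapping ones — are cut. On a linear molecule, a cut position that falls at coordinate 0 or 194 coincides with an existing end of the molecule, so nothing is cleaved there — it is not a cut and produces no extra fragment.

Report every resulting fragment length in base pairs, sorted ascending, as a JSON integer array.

Site scan:
  SqiV (CTCAC, off=1): starts [3, 46, 63, 80, 86, 93, 173] → cuts [4, 47, 64, 81, 87, 94, 174]
  DwuII (GATCCAC, off=6): starts [22, 53, 98, 105, 113, 122, 129, 142, 149, 160, 184] → cuts [28, 59, 104, 111, 119, 128, 135, 148, 155, 166, 190]

All cut coordinates (distinct, sorted): [4, 28, 47, 59, 64, 81, 87, 94, 104, 111, 119, 128, 135, 148, 155, 166, 174, 190]

Fragment lengths:
  [0,4): 4 bp
  [4,28): 24 bp
  [28,47): 19 bp
  [47,59): 12 bp
  [59,64): 5 bp
  [64,81): 17 bp
  [81,87): 6 bp
  [87,94): 7 bp
  [94,104): 10 bp
  [104,111): 7 bp
  [111,119): 8 bp
  [119,128): 9 bp
  [128,135): 7 bp
  [135,148): 13 bp
  [148,155): 7 bp
  [155,166): 11 bp
  [166,174): 8 bp
  [174,190): 16 bp
  [190,194): 4 bp

[4,4,5,6,7,7,7,7,8,8,9,10,11,12,13,16,17,19,24]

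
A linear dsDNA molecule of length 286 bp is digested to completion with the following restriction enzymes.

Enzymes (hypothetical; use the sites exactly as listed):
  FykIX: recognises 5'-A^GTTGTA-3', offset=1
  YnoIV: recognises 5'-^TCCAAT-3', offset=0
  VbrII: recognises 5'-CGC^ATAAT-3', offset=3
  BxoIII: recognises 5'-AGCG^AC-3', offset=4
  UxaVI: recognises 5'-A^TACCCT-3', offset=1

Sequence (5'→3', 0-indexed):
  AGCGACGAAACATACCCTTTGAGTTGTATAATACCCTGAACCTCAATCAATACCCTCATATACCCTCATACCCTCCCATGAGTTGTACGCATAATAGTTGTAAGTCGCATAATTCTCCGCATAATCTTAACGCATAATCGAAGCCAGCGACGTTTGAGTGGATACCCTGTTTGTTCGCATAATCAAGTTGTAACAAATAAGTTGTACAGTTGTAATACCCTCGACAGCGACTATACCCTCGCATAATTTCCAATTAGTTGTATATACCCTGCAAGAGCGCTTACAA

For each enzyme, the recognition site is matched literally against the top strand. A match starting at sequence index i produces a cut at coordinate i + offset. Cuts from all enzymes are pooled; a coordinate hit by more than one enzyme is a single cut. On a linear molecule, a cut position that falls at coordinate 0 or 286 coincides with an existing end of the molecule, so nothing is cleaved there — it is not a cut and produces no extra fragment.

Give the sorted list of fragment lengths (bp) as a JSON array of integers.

[4,4,6,6,7,8,8,8,8,8,8,9,9,9,10,10,12,12,13,13,13,14,14,16,16,19,22]

Scan for sites:
  FykIX (AGTTGTA, off=1): starts [21, 80, 95, 185, 199, 207, 255] → cuts [22, 81, 96, 186, 200, 208, 256]
  YnoIV (TCCAAT, off=0): starts [248] → cuts [248]
  VbrII (CGCATAAT, off=3): starts [87, 105, 117, 130, 175, 239] → cuts [90, 108, 120, 133, 178, 242]
  BxoIII (AGCGAC, off=4): starts [0, 145, 225] → cuts [4, 149, 229]
  UxaVI (ATACCCT, off=1): starts [11, 30, 49, 59, 67, 161, 214, 232, 263] → cuts [12, 31, 50, 60, 68, 162, 215, 233, 264]

All cut coordinates (distinct, sorted): [4, 12, 22, 31, 50, 60, 68, 81, 90, 96, 108, 120, 133, 149, 162, 178, 186, 200, 208, 215, 229, 233, 242, 248, 256, 264]

Fragment lengths:
  [0,4): 4 bp
  [4,12): 8 bp
  [12,22): 10 bp
  [22,31): 9 bp
  [31,50): 19 bp
  [50,60): 10 bp
  [60,68): 8 bp
  [68,81): 13 bp
  [81,90): 9 bp
  [90,96): 6 bp
  [96,108): 12 bp
  [108,120): 12 bp
  [120,133): 13 bp
  [133,149): 16 bp
  [149,162): 13 bp
  [162,178): 16 bp
  [178,186): 8 bp
  [186,200): 14 bp
  [200,208): 8 bp
  [208,215): 7 bp
  [215,229): 14 bp
  [229,233): 4 bp
  [233,242): 9 bp
  [242,248): 6 bp
  [248,256): 8 bp
  [256,264): 8 bp
  [264,286): 22 bp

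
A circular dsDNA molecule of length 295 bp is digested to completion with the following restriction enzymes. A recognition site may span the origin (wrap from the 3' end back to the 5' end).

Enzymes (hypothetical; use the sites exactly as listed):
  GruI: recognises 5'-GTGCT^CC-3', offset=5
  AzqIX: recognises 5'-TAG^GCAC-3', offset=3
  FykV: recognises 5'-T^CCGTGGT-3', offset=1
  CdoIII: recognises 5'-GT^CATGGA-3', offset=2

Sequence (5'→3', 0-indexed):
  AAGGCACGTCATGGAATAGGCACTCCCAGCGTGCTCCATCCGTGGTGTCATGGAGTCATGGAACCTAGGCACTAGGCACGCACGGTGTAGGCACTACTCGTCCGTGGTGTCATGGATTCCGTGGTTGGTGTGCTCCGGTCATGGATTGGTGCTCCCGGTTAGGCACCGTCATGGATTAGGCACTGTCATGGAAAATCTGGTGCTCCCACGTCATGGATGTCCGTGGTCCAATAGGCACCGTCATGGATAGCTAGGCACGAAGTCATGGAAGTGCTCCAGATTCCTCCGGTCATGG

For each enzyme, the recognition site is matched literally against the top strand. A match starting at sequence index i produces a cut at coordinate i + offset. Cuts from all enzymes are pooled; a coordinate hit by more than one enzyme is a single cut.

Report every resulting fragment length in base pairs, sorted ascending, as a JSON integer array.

[4,5,7,7,7,7,7,8,8,9,9,9,9,9,10,10,11,12,12,13,14,14,14,15,15,16,16,18]

Scan for sites:
  GruI (GTGCTCC, off=5): starts [30, 129, 148, 199, 270] → cuts [35, 134, 153, 204, 275]
  AzqIX (TAGGCAC, off=3): starts [16, 65, 72, 87, 159, 176, 231, 251] → cuts [19, 68, 75, 90, 162, 179, 234, 254]
  FykV (TCCGTGGT, off=1): starts [38, 100, 117, 219] → cuts [39, 101, 118, 220]
  CdoIII (GTCATGGA, off=2): starts [7, 46, 54, 108, 137, 167, 184, 209, 239, 261, 288] → cuts [9, 48, 56, 110, 139, 169, 186, 211, 241, 263, 290]

Pooled cuts: [9, 19, 35, 39, 48, 56, 68, 75, 90, 101, 110, 118, 134, 139, 153, 162, 169, 179, 186, 204, 211, 220, 234, 241, 254, 263, 275, 290]

Fragments:
  9→19: 10 bp
  19→35: 16 bp
  35→39: 4 bp
  39→48: 9 bp
  48→56: 8 bp
  56→68: 12 bp
  68→75: 7 bp
  75→90: 15 bp
  90→101: 11 bp
  101→110: 9 bp
  110→118: 8 bp
  118→134: 16 bp
  134→139: 5 bp
  139→153: 14 bp
  153→162: 9 bp
  162→169: 7 bp
  169→179: 10 bp
  179→186: 7 bp
  186→204: 18 bp
  204→211: 7 bp
  211→220: 9 bp
  220→234: 14 bp
  234→241: 7 bp
  241→254: 13 bp
  254→263: 9 bp
  263→275: 12 bp
  275→290: 15 bp
  290→9 (wrap): 295-290+9 = 14 bp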